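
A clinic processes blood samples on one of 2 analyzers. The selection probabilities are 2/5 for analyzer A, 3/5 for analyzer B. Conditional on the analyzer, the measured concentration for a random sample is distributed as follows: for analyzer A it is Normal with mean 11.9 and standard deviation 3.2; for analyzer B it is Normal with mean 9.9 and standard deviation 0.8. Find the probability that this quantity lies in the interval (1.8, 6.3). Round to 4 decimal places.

0.0157

Conditional on each analyzer, P(1.8 < X < 6.3): A: 0.0392601; B: 3.39767e-06.
By total probability, P(1.8 < X < 6.3) = 0.4·0.0392601 + 0.6·3.39767e-06 = 0.0157061.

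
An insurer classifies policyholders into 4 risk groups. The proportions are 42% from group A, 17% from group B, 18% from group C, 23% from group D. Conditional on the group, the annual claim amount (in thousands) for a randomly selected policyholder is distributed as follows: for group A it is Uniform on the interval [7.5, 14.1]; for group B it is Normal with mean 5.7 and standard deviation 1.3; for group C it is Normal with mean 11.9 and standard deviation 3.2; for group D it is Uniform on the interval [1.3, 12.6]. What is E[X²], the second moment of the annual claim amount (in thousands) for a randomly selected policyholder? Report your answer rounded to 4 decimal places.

For each component E[X²] = Var + (mean)², giving A: 120.27; B: 34.18; C: 151.85; D: 58.9433.
Overall E[X²] = 0.42·120.27 + 0.17·34.18 + 0.18·151.85 + 0.23·58.9433 = 97.214.

97.2140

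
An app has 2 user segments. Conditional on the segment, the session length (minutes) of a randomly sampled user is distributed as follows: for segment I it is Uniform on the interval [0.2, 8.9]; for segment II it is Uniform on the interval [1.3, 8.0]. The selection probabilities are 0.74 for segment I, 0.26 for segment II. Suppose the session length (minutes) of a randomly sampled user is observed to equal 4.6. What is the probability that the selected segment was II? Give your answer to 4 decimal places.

0.3133

Likelihoods f(4.6 | ·): I: 0.114943; II: 0.149254.
Posterior ∝ prior × likelihood. Numerator for II: 0.26·0.149254 = 0.038806.
Normalizing constant: 0.74·0.114943 + 0.26·0.149254 = 0.123863.
P(II | observation) = 0.038806 / 0.123863 = 0.313296.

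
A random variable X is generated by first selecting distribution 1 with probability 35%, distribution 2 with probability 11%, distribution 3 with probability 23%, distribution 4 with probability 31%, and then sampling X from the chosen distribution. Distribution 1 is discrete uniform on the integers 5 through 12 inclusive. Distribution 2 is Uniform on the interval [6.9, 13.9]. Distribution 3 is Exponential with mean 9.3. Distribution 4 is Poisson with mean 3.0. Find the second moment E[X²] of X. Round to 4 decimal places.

82.9772

For each component E[X²] = Var + (mean)², giving 1: 77.5; 2: 112.243; 3: 172.98; 4: 12.
Overall E[X²] = 0.35·77.5 + 0.11·112.243 + 0.23·172.98 + 0.31·12 = 82.9772.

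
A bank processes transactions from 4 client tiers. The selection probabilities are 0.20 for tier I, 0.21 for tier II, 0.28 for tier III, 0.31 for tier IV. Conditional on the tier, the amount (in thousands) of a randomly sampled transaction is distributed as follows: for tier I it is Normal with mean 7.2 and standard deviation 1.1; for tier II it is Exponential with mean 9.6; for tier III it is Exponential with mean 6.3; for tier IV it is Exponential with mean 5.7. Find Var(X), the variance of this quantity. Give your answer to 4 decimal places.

Per component, I: μ=7.2, E[X²]=53.05; II: μ=9.6, E[X²]=184.32; III: μ=6.3, E[X²]=79.38; IV: μ=5.7, E[X²]=64.98.
E[X] = 0.2·7.2 + 0.21·9.6 + 0.28·6.3 + 0.31·5.7 = 6.987.
E[X²] = 0.2·53.05 + 0.21·184.32 + 0.28·79.38 + 0.31·64.98 = 91.6874.
Var(X) = E[X²] − (E[X])² = 91.6874 − 48.8182 = 42.8692.

42.8692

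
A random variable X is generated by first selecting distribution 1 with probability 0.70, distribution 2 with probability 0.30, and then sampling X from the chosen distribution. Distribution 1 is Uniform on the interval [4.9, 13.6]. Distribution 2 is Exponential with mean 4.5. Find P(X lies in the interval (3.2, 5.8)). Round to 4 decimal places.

Conditional on each component, P(3.2 < X < 5.8): 1: 0.103448; 2: 0.215521.
By total probability, P(3.2 < X < 5.8) = 0.7·0.103448 + 0.3·0.215521 = 0.13707.

0.1371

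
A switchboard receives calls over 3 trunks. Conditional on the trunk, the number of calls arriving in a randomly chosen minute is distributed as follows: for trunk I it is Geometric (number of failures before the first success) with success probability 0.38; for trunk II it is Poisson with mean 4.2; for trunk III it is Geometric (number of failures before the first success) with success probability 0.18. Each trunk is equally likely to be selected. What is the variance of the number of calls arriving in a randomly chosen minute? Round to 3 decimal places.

Per component, I: μ=1.63158, E[X²]=6.95568; II: μ=4.2, E[X²]=21.84; III: μ=4.55556, E[X²]=46.0617.
E[X] = 0.333333·1.63158 + 0.333333·4.2 + 0.333333·4.55556 = 3.46238.
E[X²] = 0.333333·6.95568 + 0.333333·21.84 + 0.333333·46.0617 = 24.9525.
Var(X) = E[X²] − (E[X])² = 24.9525 − 11.9881 = 12.9644.

12.964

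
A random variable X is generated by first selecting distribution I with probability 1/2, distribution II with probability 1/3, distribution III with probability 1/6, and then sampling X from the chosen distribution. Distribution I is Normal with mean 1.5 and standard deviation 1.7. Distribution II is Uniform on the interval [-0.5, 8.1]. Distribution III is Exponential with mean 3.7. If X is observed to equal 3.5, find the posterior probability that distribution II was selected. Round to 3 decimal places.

0.337

Likelihoods f(3.5 | ·): I: 0.117466; II: 0.116279; III: 0.104949.
Posterior ∝ prior × likelihood. Numerator for II: 0.333333·0.116279 = 0.0387597.
Normalizing constant: 0.5·0.117466 + 0.333333·0.116279 + 0.166667·0.104949 = 0.114984.
P(II | observation) = 0.0387597 / 0.114984 = 0.337087.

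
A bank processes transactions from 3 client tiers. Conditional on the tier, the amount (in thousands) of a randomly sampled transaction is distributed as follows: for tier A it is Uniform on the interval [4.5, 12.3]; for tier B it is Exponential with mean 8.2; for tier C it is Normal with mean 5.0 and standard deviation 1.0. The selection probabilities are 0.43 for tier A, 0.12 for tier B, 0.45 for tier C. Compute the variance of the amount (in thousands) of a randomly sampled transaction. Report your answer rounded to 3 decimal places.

Per component, A: μ=8.4, E[X²]=75.63; B: μ=8.2, E[X²]=134.48; C: μ=5, E[X²]=26.
E[X] = 0.43·8.4 + 0.12·8.2 + 0.45·5 = 6.846.
E[X²] = 0.43·75.63 + 0.12·134.48 + 0.45·26 = 60.3585.
Var(X) = E[X²] − (E[X])² = 60.3585 − 46.8677 = 13.4908.

13.491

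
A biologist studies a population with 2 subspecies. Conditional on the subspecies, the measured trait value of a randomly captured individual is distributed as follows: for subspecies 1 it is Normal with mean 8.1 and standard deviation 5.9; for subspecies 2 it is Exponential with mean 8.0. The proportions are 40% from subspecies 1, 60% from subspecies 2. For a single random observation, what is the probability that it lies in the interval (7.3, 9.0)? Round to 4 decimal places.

Conditional on each subspecies, P(7.3 < X < 9.0): 1: 0.114549; 2: 0.0768667.
By total probability, P(7.3 < X < 9.0) = 0.4·0.114549 + 0.6·0.0768667 = 0.0919396.

0.0919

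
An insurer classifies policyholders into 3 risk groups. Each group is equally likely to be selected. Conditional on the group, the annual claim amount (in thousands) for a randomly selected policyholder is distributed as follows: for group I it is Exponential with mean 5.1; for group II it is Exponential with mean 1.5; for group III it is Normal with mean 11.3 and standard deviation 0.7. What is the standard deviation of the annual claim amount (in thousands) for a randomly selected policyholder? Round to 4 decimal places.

Per component, I: μ=5.1, E[X²]=52.02; II: μ=1.5, E[X²]=4.5; III: μ=11.3, E[X²]=128.18.
E[X] = 0.333333·5.1 + 0.333333·1.5 + 0.333333·11.3 = 5.96667.
E[X²] = 0.333333·52.02 + 0.333333·4.5 + 0.333333·128.18 = 61.5667.
Var(X) = E[X²] − (E[X])² = 61.5667 − 35.6011 = 25.9656.
SD(X) = √25.9656 = 5.09564.

5.0956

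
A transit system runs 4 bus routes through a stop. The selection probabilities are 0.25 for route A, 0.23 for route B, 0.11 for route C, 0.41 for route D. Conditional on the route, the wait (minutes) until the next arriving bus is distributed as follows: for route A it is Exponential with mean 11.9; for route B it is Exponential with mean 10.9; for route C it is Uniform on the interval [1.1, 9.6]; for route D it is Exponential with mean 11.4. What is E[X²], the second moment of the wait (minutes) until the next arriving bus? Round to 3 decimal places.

235.836

For each component E[X²] = Var + (mean)², giving A: 283.22; B: 237.62; C: 34.6433; D: 259.92.
Overall E[X²] = 0.25·283.22 + 0.23·237.62 + 0.11·34.6433 + 0.41·259.92 = 235.836.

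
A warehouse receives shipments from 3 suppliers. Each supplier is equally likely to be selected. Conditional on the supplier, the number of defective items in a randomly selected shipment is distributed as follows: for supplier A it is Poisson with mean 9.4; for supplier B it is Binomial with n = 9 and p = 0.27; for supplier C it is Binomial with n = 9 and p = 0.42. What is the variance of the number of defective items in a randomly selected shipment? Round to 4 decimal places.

13.5652

Per component, A: μ=9.4, E[X²]=97.76; B: μ=2.43, E[X²]=7.6788; C: μ=3.78, E[X²]=16.4808.
E[X] = 0.333333·9.4 + 0.333333·2.43 + 0.333333·3.78 = 5.20333.
E[X²] = 0.333333·97.76 + 0.333333·7.6788 + 0.333333·16.4808 = 40.6399.
Var(X) = E[X²] − (E[X])² = 40.6399 − 27.0747 = 13.5652.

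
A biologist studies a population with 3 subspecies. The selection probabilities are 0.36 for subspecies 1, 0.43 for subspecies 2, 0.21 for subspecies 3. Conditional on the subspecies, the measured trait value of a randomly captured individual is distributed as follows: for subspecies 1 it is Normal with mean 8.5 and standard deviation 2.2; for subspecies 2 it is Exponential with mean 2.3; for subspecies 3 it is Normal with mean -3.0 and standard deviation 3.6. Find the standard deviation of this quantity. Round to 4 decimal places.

Per component, 1: μ=8.5, E[X²]=77.09; 2: μ=2.3, E[X²]=10.58; 3: μ=-3, E[X²]=21.96.
E[X] = 0.36·8.5 + 0.43·2.3 + 0.21·-3 = 3.419.
E[X²] = 0.36·77.09 + 0.43·10.58 + 0.21·21.96 = 36.9134.
Var(X) = E[X²] − (E[X])² = 36.9134 − 11.6896 = 25.2238.
SD(X) = √25.2238 = 5.02233.

5.0223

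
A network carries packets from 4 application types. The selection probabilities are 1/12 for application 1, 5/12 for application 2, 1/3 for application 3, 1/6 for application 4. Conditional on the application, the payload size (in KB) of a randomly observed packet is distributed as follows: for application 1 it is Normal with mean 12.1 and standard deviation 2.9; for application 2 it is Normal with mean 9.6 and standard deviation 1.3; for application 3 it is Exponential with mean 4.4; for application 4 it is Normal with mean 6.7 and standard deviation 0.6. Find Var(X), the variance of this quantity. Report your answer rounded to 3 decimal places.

Per component, 1: μ=12.1, E[X²]=154.82; 2: μ=9.6, E[X²]=93.85; 3: μ=4.4, E[X²]=38.72; 4: μ=6.7, E[X²]=45.25.
E[X] = 0.0833333·12.1 + 0.416667·9.6 + 0.333333·4.4 + 0.166667·6.7 = 7.59167.
E[X²] = 0.0833333·154.82 + 0.416667·93.85 + 0.333333·38.72 + 0.166667·45.25 = 72.4542.
Var(X) = E[X²] − (E[X])² = 72.4542 − 57.6334 = 14.8208.

14.821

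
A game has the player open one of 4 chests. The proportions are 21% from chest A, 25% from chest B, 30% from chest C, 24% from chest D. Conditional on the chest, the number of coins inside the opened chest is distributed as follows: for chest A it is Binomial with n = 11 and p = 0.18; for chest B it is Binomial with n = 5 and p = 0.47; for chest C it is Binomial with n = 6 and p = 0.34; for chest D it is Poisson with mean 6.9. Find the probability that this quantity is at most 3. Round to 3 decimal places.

Conditional on each chest, P(X ≤ 3): A: 0.880256; B: 0.847754; C: 0.893147; D: 0.0871296.
By total probability, P(X ≤ 3) = 0.21·0.880256 + 0.25·0.847754 + 0.3·0.893147 + 0.24·0.0871296 = 0.685647.

0.686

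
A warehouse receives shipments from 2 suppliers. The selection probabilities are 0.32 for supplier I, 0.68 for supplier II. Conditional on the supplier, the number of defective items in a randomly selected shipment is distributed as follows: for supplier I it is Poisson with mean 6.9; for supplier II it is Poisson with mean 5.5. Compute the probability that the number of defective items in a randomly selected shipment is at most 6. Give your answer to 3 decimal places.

Conditional on each supplier, P(X ≤ 6): I: 0.464715; II: 0.686036.
By total probability, P(X ≤ 6) = 0.32·0.464715 + 0.68·0.686036 = 0.615213.

0.615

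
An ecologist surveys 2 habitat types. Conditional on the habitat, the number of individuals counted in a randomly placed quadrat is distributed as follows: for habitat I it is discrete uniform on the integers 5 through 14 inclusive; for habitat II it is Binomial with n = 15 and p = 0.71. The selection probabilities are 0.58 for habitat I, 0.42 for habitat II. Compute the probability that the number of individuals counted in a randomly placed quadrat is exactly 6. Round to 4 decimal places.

0.0619

Conditional on each habitat, P(X = 6): I: 0.1; II: 0.00930114.
By total probability, P(X = 6) = 0.58·0.1 + 0.42·0.00930114 = 0.0619065.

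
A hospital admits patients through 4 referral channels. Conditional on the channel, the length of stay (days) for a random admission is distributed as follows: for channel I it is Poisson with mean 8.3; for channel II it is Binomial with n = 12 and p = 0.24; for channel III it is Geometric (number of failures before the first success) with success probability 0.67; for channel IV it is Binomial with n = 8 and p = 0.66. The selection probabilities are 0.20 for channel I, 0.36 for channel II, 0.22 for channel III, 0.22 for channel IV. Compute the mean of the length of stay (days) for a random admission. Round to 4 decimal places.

3.9668

Component means — I: 8.3; II: 2.88; III: 0.492537; IV: 5.28.
E[X] = 0.2·8.3 + 0.36·2.88 + 0.22·0.492537 + 0.22·5.28 = 3.96676.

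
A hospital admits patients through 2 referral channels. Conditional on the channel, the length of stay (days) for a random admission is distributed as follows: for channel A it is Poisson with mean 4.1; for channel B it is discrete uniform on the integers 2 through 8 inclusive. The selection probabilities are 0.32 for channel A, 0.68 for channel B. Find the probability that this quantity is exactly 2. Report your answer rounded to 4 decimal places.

0.1417

Conditional on each channel, P(X = 2): A: 0.139293; B: 0.142857.
By total probability, P(X = 2) = 0.32·0.139293 + 0.68·0.142857 = 0.141717.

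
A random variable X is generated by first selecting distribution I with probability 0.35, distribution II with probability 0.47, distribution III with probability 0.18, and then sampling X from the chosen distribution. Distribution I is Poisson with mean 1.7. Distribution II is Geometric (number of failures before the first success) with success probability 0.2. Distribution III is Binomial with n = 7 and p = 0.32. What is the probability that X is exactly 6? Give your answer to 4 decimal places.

0.0277

Conditional on each component, P(X = 6): I: 0.00612436; II: 0.0524288; III: 0.00511101.
By total probability, P(X = 6) = 0.35·0.00612436 + 0.47·0.0524288 + 0.18·0.00511101 = 0.027705.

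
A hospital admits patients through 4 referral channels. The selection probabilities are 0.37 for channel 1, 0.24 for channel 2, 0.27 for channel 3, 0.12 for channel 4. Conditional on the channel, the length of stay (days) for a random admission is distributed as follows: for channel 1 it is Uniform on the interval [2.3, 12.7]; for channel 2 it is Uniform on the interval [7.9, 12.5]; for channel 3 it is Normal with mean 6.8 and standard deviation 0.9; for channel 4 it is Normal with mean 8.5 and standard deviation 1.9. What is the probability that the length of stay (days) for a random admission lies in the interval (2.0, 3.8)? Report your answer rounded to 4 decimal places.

0.0542

Conditional on each channel, P(2.0 < X < 3.8): 1: 0.144231; 2: 0; 3: 0.000429012; 4: 0.0063745.
By total probability, P(2.0 < X < 3.8) = 0.37·0.144231 + 0.24·0 + 0.27·0.000429012 + 0.12·0.0063745 = 0.0542462.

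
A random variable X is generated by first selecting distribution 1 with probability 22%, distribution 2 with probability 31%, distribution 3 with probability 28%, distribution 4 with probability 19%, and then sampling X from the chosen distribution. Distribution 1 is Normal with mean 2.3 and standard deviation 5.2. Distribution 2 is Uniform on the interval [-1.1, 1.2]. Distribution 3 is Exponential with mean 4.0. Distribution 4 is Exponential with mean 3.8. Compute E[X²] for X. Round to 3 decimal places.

For each component E[X²] = Var + (mean)², giving 1: 32.33; 2: 0.443333; 3: 32; 4: 28.88.
Overall E[X²] = 0.22·32.33 + 0.31·0.443333 + 0.28·32 + 0.19·28.88 = 21.6972.

21.697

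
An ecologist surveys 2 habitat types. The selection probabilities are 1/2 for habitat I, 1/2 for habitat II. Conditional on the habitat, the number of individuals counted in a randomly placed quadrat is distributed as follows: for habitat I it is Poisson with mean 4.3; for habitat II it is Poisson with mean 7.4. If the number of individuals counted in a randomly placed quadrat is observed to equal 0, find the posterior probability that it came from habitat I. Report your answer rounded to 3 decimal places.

0.957

Likelihoods P(X=0 | ·): I: 0.0135686; II: 0.000611253.
Posterior ∝ prior × likelihood. Numerator for I: 0.5·0.0135686 = 0.00678428.
Normalizing constant: 0.5·0.0135686 + 0.5·0.000611253 = 0.00708991.
P(I | observation) = 0.00678428 / 0.00708991 = 0.956893.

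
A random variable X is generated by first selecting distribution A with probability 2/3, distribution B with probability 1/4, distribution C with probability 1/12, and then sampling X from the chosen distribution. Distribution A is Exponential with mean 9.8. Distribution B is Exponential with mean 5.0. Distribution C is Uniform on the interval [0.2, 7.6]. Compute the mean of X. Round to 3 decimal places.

8.108

Component means — A: 9.8; B: 5; C: 3.9.
E[X] = 0.666667·9.8 + 0.25·5 + 0.0833333·3.9 = 8.10833.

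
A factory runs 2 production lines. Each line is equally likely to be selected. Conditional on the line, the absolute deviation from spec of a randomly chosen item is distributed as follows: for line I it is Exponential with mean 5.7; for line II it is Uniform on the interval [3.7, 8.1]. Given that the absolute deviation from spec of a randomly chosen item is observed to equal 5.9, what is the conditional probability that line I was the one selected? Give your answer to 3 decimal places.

0.215

Likelihoods f(5.9 | ·): I: 0.062315; II: 0.227273.
Posterior ∝ prior × likelihood. Numerator for I: 0.5·0.062315 = 0.0311575.
Normalizing constant: 0.5·0.062315 + 0.5·0.227273 = 0.144794.
P(I | observation) = 0.0311575 / 0.144794 = 0.215185.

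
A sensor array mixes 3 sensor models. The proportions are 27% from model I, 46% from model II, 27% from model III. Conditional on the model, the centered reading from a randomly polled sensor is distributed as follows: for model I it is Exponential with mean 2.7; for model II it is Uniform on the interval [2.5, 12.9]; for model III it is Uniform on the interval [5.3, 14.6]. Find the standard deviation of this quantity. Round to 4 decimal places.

Per component, I: μ=2.7, E[X²]=14.58; II: μ=7.7, E[X²]=68.3033; III: μ=9.95, E[X²]=106.21.
E[X] = 0.27·2.7 + 0.46·7.7 + 0.27·9.95 = 6.9575.
E[X²] = 0.27·14.58 + 0.46·68.3033 + 0.27·106.21 = 64.0328.
Var(X) = E[X²] − (E[X])² = 64.0328 − 48.4068 = 15.626.
SD(X) = √15.626 = 3.95298.

3.9530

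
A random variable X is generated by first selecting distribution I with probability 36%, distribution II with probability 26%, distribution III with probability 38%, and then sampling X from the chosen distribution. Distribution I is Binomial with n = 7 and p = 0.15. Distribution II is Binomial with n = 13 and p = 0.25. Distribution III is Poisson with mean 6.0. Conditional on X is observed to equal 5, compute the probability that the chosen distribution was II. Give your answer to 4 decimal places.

0.3474

Likelihoods P(X=5 | ·): I: 0.00115216; II: 0.125826; III: 0.160623.
Posterior ∝ prior × likelihood. Numerator for II: 0.26·0.125826 = 0.0327146.
Normalizing constant: 0.36·0.00115216 + 0.26·0.125826 + 0.38·0.160623 = 0.0941662.
P(II | observation) = 0.0327146 / 0.0941662 = 0.347414.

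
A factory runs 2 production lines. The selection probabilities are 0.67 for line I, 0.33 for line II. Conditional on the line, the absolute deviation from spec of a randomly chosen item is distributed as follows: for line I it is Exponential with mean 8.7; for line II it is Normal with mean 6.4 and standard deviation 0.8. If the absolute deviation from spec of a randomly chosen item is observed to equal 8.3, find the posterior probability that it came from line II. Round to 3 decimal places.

Likelihoods f(8.3 | ·): I: 0.0442745; II: 0.0297149.
Posterior ∝ prior × likelihood. Numerator for II: 0.33·0.0297149 = 0.00980591.
Normalizing constant: 0.67·0.0442745 + 0.33·0.0297149 = 0.0394698.
P(II | observation) = 0.00980591 / 0.0394698 = 0.248441.

0.248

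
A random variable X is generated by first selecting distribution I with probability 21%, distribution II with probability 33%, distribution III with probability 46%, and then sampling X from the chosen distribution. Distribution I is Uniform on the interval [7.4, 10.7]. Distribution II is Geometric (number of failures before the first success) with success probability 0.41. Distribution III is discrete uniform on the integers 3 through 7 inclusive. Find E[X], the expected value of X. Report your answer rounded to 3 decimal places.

Component means — I: 9.05; II: 1.43902; III: 5.
E[X] = 0.21·9.05 + 0.33·1.43902 + 0.46·5 = 4.67538.

4.675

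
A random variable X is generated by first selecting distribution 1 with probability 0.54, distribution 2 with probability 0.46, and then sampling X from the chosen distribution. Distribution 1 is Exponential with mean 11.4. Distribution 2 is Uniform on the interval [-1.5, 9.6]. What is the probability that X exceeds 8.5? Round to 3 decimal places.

Conditional on each component, P(X > 8.5): 1: 0.474443; 2: 0.0990991.
By total probability, P(X > 8.5) = 0.54·0.474443 + 0.46·0.0990991 = 0.301785.

0.302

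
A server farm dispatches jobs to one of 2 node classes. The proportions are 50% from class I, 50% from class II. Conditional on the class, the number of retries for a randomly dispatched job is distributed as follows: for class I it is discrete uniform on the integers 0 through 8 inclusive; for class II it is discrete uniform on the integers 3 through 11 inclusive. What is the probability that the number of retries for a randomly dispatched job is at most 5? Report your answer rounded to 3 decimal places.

Conditional on each class, P(X ≤ 5): I: 0.666667; II: 0.333333.
By total probability, P(X ≤ 5) = 0.5·0.666667 + 0.5·0.333333 = 0.5.

0.500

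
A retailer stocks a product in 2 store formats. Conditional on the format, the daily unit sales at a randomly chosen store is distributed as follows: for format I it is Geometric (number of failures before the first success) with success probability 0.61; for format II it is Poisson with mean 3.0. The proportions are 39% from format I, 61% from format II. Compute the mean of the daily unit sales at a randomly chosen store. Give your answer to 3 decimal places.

Component means — I: 0.639344; II: 3.
E[X] = 0.39·0.639344 + 0.61·3 = 2.07934.

2.079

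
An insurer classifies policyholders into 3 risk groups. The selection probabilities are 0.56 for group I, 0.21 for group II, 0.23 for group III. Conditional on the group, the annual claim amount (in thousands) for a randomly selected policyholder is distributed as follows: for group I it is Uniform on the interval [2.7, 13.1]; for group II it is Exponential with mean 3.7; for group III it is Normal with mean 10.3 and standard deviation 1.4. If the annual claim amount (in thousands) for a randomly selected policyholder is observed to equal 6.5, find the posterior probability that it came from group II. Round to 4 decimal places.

0.1500

Likelihoods f(6.5 | ·): I: 0.0961538; II: 0.0466497; III: 0.00716115.
Posterior ∝ prior × likelihood. Numerator for II: 0.21·0.0466497 = 0.00979643.
Normalizing constant: 0.56·0.0961538 + 0.21·0.0466497 + 0.23·0.00716115 = 0.0652896.
P(II | observation) = 0.00979643 / 0.0652896 = 0.150046.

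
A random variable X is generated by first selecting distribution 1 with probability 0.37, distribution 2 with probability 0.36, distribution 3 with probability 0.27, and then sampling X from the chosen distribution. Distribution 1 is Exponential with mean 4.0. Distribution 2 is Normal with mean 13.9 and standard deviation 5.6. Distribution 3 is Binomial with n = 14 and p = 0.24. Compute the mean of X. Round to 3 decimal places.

7.391

Component means — 1: 4; 2: 13.9; 3: 3.36.
E[X] = 0.37·4 + 0.36·13.9 + 0.27·3.36 = 7.3912.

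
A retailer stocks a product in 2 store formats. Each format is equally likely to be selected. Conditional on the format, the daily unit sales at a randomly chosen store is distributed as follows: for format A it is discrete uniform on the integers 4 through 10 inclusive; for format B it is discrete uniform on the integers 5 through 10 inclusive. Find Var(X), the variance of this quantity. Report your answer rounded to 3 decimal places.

Per component, A: μ=7, E[X²]=53; B: μ=7.5, E[X²]=59.1667.
E[X] = 0.5·7 + 0.5·7.5 = 7.25.
E[X²] = 0.5·53 + 0.5·59.1667 = 56.0833.
Var(X) = E[X²] − (E[X])² = 56.0833 − 52.5625 = 3.52083.

3.521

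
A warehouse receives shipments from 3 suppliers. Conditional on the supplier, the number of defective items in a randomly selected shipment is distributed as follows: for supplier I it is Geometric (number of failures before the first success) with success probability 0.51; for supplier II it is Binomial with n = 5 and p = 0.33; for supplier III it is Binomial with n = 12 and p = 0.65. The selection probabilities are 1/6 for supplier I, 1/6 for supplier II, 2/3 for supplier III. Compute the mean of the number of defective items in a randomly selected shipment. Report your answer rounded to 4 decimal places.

Component means — I: 0.960784; II: 1.65; III: 7.8.
E[X] = 0.166667·0.960784 + 0.166667·1.65 + 0.666667·7.8 = 5.63513.

5.6351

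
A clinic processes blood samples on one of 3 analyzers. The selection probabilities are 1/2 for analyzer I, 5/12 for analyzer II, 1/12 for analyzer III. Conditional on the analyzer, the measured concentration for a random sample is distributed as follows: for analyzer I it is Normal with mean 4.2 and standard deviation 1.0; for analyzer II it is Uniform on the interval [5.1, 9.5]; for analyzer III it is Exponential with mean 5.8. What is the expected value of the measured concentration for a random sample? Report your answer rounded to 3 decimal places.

Component means — I: 4.2; II: 7.3; III: 5.8.
E[X] = 0.5·4.2 + 0.416667·7.3 + 0.0833333·5.8 = 5.625.

5.625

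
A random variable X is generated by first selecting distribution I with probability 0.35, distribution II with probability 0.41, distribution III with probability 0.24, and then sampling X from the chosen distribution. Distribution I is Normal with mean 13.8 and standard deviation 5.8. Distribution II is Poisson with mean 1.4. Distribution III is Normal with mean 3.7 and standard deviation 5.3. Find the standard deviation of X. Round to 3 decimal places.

Per component, I: μ=13.8, E[X²]=224.08; II: μ=1.4, E[X²]=3.36; III: μ=3.7, E[X²]=41.78.
E[X] = 0.35·13.8 + 0.41·1.4 + 0.24·3.7 = 6.292.
E[X²] = 0.35·224.08 + 0.41·3.36 + 0.24·41.78 = 89.8328.
Var(X) = E[X²] − (E[X])² = 89.8328 − 39.5893 = 50.2435.
SD(X) = √50.2435 = 7.08827.

7.088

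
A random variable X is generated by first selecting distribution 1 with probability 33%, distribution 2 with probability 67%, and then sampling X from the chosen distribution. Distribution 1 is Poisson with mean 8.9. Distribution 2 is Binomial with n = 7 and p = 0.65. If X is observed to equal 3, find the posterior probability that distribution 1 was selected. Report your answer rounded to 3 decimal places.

0.052

Likelihoods P(X=3 | ·): 1: 0.016025; 2: 0.144238.
Posterior ∝ prior × likelihood. Numerator for 1: 0.33·0.016025 = 0.00528825.
Normalizing constant: 0.33·0.016025 + 0.67·0.144238 = 0.101928.
P(1 | observation) = 0.00528825 / 0.101928 = 0.0518823.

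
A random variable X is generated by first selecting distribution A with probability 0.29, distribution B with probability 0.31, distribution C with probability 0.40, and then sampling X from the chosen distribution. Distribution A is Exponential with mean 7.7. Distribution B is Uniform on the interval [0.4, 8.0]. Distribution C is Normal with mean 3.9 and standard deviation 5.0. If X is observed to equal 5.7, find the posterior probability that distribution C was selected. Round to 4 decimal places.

Likelihoods f(5.7 | ·): A: 0.0619468; B: 0.131579; C: 0.0747821.
Posterior ∝ prior × likelihood. Numerator for C: 0.4·0.0747821 = 0.0299128.
Normalizing constant: 0.29·0.0619468 + 0.31·0.131579 + 0.4·0.0747821 = 0.0886669.
P(C | observation) = 0.0299128 / 0.0886669 = 0.337362.

0.3374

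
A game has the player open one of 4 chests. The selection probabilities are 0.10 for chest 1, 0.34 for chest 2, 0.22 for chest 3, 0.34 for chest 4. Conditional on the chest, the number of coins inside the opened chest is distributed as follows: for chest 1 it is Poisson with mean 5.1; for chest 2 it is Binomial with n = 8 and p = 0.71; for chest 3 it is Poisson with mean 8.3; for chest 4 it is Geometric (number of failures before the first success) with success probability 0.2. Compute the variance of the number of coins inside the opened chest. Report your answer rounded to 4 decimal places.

12.1967

Per component, 1: μ=5.1, E[X²]=31.11; 2: μ=5.68, E[X²]=33.9096; 3: μ=8.3, E[X²]=77.19; 4: μ=4, E[X²]=36.
E[X] = 0.1·5.1 + 0.34·5.68 + 0.22·8.3 + 0.34·4 = 5.6272.
E[X²] = 0.1·31.11 + 0.34·33.9096 + 0.22·77.19 + 0.34·36 = 43.8621.
Var(X) = E[X²] − (E[X])² = 43.8621 − 31.6654 = 12.1967.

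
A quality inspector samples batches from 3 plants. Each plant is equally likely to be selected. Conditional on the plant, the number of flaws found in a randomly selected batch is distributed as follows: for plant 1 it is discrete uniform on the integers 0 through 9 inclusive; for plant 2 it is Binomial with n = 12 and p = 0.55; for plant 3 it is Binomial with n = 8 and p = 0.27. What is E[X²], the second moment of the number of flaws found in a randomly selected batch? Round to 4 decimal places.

27.0908

For each component E[X²] = Var + (mean)², giving 1: 28.5; 2: 46.53; 3: 6.2424.
Overall E[X²] = 0.333333·28.5 + 0.333333·46.53 + 0.333333·6.2424 = 27.0908.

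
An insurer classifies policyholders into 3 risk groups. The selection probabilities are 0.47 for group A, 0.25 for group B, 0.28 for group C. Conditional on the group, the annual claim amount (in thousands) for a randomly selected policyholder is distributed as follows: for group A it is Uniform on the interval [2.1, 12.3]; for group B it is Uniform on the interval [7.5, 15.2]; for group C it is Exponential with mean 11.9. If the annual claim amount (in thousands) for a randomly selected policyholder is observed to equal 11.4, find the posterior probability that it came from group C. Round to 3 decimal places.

0.103

Likelihoods f(11.4 | ·): A: 0.0980392; B: 0.12987; C: 0.0322408.
Posterior ∝ prior × likelihood. Numerator for C: 0.28·0.0322408 = 0.00902743.
Normalizing constant: 0.47·0.0980392 + 0.25·0.12987 + 0.28·0.0322408 = 0.0875734.
P(C | observation) = 0.00902743 / 0.0875734 = 0.103084.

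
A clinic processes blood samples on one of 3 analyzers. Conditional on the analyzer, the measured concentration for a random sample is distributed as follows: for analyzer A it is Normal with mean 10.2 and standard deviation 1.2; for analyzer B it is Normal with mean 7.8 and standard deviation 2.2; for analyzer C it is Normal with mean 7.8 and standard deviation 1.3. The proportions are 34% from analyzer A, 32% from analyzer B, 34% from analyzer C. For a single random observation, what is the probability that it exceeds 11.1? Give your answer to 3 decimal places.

Conditional on each analyzer, P(X > 11.1): A: 0.226627; B: 0.0668072; C: 0.00556705.
By total probability, P(X > 11.1) = 0.34·0.226627 + 0.32·0.0668072 + 0.34·0.00556705 = 0.100324.

0.100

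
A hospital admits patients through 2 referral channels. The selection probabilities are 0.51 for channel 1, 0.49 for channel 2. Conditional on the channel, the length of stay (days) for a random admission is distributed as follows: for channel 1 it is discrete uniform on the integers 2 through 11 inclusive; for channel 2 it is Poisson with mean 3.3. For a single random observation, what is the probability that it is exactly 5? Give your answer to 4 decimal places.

Conditional on each channel, P(X = 5): 1: 0.1; 2: 0.120286.
By total probability, P(X = 5) = 0.51·0.1 + 0.49·0.120286 = 0.10994.

0.1099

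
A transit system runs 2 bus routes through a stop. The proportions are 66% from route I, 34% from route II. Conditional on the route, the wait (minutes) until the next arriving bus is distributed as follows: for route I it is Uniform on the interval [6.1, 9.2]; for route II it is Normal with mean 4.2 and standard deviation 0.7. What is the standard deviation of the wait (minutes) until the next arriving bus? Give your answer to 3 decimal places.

1.835

Per component, I: μ=7.65, E[X²]=59.3233; II: μ=4.2, E[X²]=18.13.
E[X] = 0.66·7.65 + 0.34·4.2 = 6.477.
E[X²] = 0.66·59.3233 + 0.34·18.13 = 45.3176.
Var(X) = E[X²] − (E[X])² = 45.3176 − 41.9515 = 3.36607.
SD(X) = √3.36607 = 1.83469.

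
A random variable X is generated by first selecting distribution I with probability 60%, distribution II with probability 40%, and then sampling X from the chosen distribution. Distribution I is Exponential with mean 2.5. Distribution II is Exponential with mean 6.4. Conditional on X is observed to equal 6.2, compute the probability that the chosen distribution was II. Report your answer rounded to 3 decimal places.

Likelihoods f(6.2 | ·): I: 0.0334973; II: 0.0593058.
Posterior ∝ prior × likelihood. Numerator for II: 0.4·0.0593058 = 0.0237223.
Normalizing constant: 0.6·0.0334973 + 0.4·0.0593058 = 0.0438207.
P(II | observation) = 0.0237223 / 0.0438207 = 0.54135.

0.541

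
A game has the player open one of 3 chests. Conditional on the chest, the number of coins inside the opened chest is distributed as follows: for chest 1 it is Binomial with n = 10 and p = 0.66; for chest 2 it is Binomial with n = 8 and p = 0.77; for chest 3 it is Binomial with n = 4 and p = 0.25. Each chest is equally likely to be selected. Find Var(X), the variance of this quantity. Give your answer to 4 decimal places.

Per component, 1: μ=6.6, E[X²]=45.804; 2: μ=6.16, E[X²]=39.3624; 3: μ=1, E[X²]=1.75.
E[X] = 0.333333·6.6 + 0.333333·6.16 + 0.333333·1 = 4.58667.
E[X²] = 0.333333·45.804 + 0.333333·39.3624 + 0.333333·1.75 = 28.9721.
Var(X) = E[X²] − (E[X])² = 28.9721 − 21.0375 = 7.93462.

7.9346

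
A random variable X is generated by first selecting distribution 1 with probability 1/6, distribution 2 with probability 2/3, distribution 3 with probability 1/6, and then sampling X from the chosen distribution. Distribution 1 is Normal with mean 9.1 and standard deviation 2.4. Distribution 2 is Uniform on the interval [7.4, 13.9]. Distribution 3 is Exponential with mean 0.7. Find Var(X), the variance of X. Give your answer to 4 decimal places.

16.6161

Per component, 1: μ=9.1, E[X²]=88.57; 2: μ=10.65, E[X²]=116.943; 3: μ=0.7, E[X²]=0.98.
E[X] = 0.166667·9.1 + 0.666667·10.65 + 0.166667·0.7 = 8.73333.
E[X²] = 0.166667·88.57 + 0.666667·116.943 + 0.166667·0.98 = 92.8872.
Var(X) = E[X²] − (E[X])² = 92.8872 − 76.2711 = 16.6161.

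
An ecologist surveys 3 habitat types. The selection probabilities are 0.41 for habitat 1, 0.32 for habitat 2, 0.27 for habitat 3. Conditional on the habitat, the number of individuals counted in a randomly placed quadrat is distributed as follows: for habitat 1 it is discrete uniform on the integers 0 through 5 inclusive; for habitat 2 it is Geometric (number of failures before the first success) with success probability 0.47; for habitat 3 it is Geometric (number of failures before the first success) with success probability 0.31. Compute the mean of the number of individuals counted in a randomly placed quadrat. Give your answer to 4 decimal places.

Component means — 1: 2.5; 2: 1.12766; 3: 2.22581.
E[X] = 0.41·2.5 + 0.32·1.12766 + 0.27·2.22581 = 1.98682.

1.9868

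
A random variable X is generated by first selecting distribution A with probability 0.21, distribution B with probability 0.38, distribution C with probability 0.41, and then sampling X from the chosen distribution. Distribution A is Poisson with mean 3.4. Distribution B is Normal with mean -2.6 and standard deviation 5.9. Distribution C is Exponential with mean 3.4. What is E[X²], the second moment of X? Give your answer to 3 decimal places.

28.417

For each component E[X²] = Var + (mean)², giving A: 14.96; B: 41.57; C: 23.12.
Overall E[X²] = 0.21·14.96 + 0.38·41.57 + 0.41·23.12 = 28.4174.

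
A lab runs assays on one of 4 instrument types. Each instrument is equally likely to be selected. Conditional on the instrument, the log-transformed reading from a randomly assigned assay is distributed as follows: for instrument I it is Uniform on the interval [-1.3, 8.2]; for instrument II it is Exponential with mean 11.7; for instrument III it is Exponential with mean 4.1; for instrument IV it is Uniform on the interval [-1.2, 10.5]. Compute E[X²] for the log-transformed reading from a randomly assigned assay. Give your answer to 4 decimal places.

For each component E[X²] = Var + (mean)², giving I: 19.4233; II: 273.78; III: 33.62; IV: 33.03.
Overall E[X²] = 0.25·19.4233 + 0.25·273.78 + 0.25·33.62 + 0.25·33.03 = 89.9633.

89.9633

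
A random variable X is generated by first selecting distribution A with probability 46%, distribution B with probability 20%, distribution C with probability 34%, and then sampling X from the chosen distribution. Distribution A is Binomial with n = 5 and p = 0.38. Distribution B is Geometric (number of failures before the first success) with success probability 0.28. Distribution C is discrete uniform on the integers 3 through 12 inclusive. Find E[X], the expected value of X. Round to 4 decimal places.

3.9383

Component means — A: 1.9; B: 2.57143; C: 7.5.
E[X] = 0.46·1.9 + 0.2·2.57143 + 0.34·7.5 = 3.93829.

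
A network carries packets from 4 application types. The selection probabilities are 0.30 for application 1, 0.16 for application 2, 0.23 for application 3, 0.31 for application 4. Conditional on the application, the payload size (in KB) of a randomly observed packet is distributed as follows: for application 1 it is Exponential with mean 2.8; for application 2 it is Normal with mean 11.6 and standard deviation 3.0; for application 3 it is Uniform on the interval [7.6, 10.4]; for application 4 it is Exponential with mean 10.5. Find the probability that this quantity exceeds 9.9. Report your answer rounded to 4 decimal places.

0.2849

Conditional on each application, P(X > 9.9): 1: 0.0291379; 2: 0.71453; 3: 0.178571; 4: 0.389513.
By total probability, P(X > 9.9) = 0.3·0.0291379 + 0.16·0.71453 + 0.23·0.178571 + 0.31·0.389513 = 0.284887.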